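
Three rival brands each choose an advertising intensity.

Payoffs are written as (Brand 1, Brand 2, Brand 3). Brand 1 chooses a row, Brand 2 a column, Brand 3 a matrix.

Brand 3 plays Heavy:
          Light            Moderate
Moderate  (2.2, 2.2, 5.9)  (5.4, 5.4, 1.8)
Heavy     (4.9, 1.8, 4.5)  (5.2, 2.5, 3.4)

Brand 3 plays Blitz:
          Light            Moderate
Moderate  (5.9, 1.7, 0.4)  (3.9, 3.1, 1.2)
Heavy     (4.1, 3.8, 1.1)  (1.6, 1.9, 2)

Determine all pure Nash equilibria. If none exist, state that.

Brand 1 against (Light, Heavy): payoffs 2.2, 4.9 → best response Heavy.
Brand 1 against (Light, Blitz): payoffs 5.9, 4.1 → best response Moderate.
Brand 1 against (Moderate, Heavy): payoffs 5.4, 5.2 → best response Moderate.
Brand 1 against (Moderate, Blitz): payoffs 3.9, 1.6 → best response Moderate.
Brand 2 against (Moderate, Heavy): payoffs 2.2, 5.4 → best response Moderate.
Brand 2 against (Moderate, Blitz): payoffs 1.7, 3.1 → best response Moderate.
Brand 2 against (Heavy, Heavy): payoffs 1.8, 2.5 → best response Moderate.
Brand 2 against (Heavy, Blitz): payoffs 3.8, 1.9 → best response Light.
Brand 3 against (Moderate, Light): payoffs 5.9, 0.4 → best response Heavy.
Brand 3 against (Moderate, Moderate): payoffs 1.8, 1.2 → best response Heavy.
Brand 3 against (Heavy, Light): payoffs 4.5, 1.1 → best response Heavy.
Brand 3 against (Heavy, Moderate): payoffs 3.4, 2 → best response Heavy.
Mutual best responses: (Moderate, Moderate, Heavy).

Pure NE: (Moderate, Moderate, Heavy)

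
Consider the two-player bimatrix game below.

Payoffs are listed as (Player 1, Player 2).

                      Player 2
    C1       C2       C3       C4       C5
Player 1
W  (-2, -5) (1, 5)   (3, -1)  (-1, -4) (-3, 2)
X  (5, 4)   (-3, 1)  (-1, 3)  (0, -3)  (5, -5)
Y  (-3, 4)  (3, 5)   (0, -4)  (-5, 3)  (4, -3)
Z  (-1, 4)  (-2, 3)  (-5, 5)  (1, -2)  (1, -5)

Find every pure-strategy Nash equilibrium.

The pure Nash equilibria are (X, C1); (Y, C2).

(W, C1): Player 1 can switch to X (-2 → 5). Not NE.
(W, C2): Player 1 can switch to Y (1 → 3). Not NE.
(W, C3): Player 2 can switch to C2 (-1 → 5). Not NE.
(W, C4): Player 1 can switch to X (-1 → 0). Not NE.
(W, C5): Player 1 can switch to X (-3 → 5). Not NE.
(X, C1): Player 1 gets 5, best alternative -1; Player 2 gets 4, best alternative 3. No profitable deviation — NE.
(X, C2): Player 1 can switch to W (-3 → 1). Not NE.
(X, C3): Player 1 can switch to W (-1 → 3). Not NE.
(X, C4): Player 1 can switch to Z (0 → 1). Not NE.
(X, C5): Player 2 can switch to C1 (-5 → 4). Not NE.
(Y, C1): Player 1 can switch to W (-3 → -2). Not NE.
(Y, C2): Player 1 gets 3, best alternative 1; Player 2 gets 5, best alternative 4. No profitable deviation — NE.
(The remaining 8 profiles each have a profitable deviation by the same check.)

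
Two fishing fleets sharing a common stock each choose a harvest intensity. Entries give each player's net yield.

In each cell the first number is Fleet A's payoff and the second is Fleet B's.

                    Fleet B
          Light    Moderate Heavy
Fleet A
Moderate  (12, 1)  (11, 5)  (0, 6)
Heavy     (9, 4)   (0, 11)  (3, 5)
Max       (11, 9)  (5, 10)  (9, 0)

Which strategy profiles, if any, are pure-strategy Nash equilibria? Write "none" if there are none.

For each player, find the best response to each opponent profile; mutual best responses are the pure NE.
Fleet A against Light: payoffs 12, 9, 11 → best response Moderate.
Fleet A against Moderate: payoffs 11, 0, 5 → best response Moderate.
Fleet A against Heavy: payoffs 0, 3, 9 → best response Max.
Fleet B against Moderate: payoffs 1, 5, 6 → best response Heavy.
Fleet B against Heavy: payoffs 4, 11, 5 → best response Moderate.
Fleet B against Max: payoffs 9, 10, 0 → best response Moderate.
No profile is a mutual best response for all players.

There is no pure-strategy Nash equilibrium.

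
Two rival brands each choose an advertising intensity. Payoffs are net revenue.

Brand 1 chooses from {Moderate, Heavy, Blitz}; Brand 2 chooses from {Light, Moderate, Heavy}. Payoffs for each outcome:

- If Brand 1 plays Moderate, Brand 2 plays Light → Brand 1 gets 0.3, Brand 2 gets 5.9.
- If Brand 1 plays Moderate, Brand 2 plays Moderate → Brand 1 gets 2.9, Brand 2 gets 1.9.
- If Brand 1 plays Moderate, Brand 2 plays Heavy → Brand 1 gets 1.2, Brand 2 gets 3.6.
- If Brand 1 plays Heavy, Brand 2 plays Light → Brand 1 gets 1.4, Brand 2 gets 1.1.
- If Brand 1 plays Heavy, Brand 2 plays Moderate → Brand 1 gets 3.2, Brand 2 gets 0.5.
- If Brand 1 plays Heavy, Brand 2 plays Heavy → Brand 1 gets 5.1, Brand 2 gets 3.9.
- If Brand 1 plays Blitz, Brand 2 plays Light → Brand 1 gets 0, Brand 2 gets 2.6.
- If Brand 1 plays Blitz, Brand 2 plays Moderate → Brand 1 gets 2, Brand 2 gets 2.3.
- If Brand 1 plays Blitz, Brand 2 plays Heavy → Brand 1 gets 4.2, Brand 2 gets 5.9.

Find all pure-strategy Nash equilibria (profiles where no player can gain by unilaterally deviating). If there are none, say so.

The unique pure-strategy Nash equilibrium is (Heavy, Heavy).

Check each profile: it is a Nash equilibrium iff no player can strictly gain by switching unilaterally.
(Moderate, Light): Brand 1 can switch to Heavy (0.3 → 1.4). Not NE.
(Moderate, Moderate): Brand 1 can switch to Heavy (2.9 → 3.2). Not NE.
(Moderate, Heavy): Brand 1 can switch to Heavy (1.2 → 5.1). Not NE.
(Heavy, Light): Brand 2 can switch to Heavy (1.1 → 3.9). Not NE.
(Heavy, Moderate): Brand 2 can switch to Light (0.5 → 1.1). Not NE.
(Heavy, Heavy): Brand 1 gets 5.1, best alternative 4.2; Brand 2 gets 3.9, best alternative 1.1. No profitable deviation — NE.
(Blitz, Light): Brand 1 can switch to Moderate (0 → 0.3). Not NE.
(The remaining 2 profiles each have a profitable deviation by the same check.)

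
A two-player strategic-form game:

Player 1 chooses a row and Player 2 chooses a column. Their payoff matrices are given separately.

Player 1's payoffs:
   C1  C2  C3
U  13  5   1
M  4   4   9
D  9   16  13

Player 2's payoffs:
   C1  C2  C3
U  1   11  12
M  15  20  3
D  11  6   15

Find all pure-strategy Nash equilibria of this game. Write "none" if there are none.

Mark each player's best response to every combination of opponents' strategies; a profile where every player is best-responding is a pure Nash equilibrium.
Player 1 against C1: payoffs 13, 4, 9 → best response U.
Player 1 against C2: payoffs 5, 4, 16 → best response D.
Player 1 against C3: payoffs 1, 9, 13 → best response D.
Player 2 against U: payoffs 1, 11, 12 → best response C3.
Player 2 against M: payoffs 15, 20, 3 → best response C2.
Player 2 against D: payoffs 11, 6, 15 → best response C3.
Mutual best responses: (D, C3).

Pure NE: (D, C3)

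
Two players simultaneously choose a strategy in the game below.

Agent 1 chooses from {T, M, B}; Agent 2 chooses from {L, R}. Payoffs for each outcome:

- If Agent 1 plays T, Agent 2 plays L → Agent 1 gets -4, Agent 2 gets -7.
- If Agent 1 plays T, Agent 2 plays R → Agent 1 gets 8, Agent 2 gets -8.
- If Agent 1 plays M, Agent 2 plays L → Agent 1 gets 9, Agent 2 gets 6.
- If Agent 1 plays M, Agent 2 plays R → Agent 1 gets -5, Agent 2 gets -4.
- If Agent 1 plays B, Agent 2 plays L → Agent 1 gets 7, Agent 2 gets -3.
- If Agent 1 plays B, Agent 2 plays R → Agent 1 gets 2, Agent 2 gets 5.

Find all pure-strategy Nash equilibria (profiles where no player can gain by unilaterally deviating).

Mark each player's best response to every combination of opponents' strategies; a profile where every player is best-responding is a pure Nash equilibrium.
Agent 1 against L: payoffs -4, 9, 7 → best response M.
Agent 1 against R: payoffs 8, -5, 2 → best response T.
Agent 2 against T: payoffs -7, -8 → best response L.
Agent 2 against M: payoffs 6, -4 → best response L.
Agent 2 against B: payoffs -3, 5 → best response R.
Mutual best responses: (M, L).

Pure NE: (M, L)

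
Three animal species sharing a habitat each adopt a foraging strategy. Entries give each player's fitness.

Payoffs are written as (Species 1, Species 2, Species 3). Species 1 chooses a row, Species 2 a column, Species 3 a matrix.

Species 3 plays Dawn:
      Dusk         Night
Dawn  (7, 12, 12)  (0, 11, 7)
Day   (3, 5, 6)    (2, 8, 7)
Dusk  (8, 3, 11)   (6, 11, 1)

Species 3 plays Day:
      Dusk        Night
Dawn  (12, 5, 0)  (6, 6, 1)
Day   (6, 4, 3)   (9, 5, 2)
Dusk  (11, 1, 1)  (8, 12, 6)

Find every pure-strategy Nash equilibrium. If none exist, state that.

Mark each player's best response to every combination of opponents' strategies; a profile where every player is best-responding is a pure Nash equilibrium.
Species 1 against (Dusk, Dawn): payoffs 7, 3, 8 → best response Dusk.
Species 1 against (Dusk, Day): payoffs 12, 6, 11 → best response Dawn.
Species 1 against (Night, Dawn): payoffs 0, 2, 6 → best response Dusk.
Species 1 against (Night, Day): payoffs 6, 9, 8 → best response Day.
Species 2 against (Dawn, Dawn): payoffs 12, 11 → best response Dusk.
Species 2 against (Dawn, Day): payoffs 5, 6 → best response Night.
Species 2 against (Day, Dawn): payoffs 5, 8 → best response Night.
Species 2 against (Day, Day): payoffs 4, 5 → best response Night.
Species 2 against (Dusk, Dawn): payoffs 3, 11 → best response Night.
Species 2 against (Dusk, Day): payoffs 1, 12 → best response Night.
Species 3 against (Dawn, Dusk): payoffs 12, 0 → best response Dawn.
Species 3 against (Dawn, Night): payoffs 7, 1 → best response Dawn.
Species 3 against (Day, Dusk): payoffs 6, 3 → best response Dawn.
Species 3 against (Day, Night): payoffs 7, 2 → best response Dawn.
Species 3 against (Dusk, Dusk): payoffs 11, 1 → best response Dawn.
Species 3 against (Dusk, Night): payoffs 1, 6 → best response Day.
No profile is a mutual best response for all players.

No pure-strategy Nash equilibrium.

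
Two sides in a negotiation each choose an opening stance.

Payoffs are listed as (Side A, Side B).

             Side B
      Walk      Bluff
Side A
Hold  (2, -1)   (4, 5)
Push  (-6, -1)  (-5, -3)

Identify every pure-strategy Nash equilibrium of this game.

For each player, find the best response to each opponent profile; mutual best responses are the pure NE.
Side A against Walk: payoffs 2, -6 → best response Hold.
Side A against Bluff: payoffs 4, -5 → best response Hold.
Side B against Hold: payoffs -1, 5 → best response Bluff.
Side B against Push: payoffs -1, -3 → best response Walk.
Mutual best responses: (Hold, Bluff).

The unique pure-strategy Nash equilibrium is (Hold, Bluff).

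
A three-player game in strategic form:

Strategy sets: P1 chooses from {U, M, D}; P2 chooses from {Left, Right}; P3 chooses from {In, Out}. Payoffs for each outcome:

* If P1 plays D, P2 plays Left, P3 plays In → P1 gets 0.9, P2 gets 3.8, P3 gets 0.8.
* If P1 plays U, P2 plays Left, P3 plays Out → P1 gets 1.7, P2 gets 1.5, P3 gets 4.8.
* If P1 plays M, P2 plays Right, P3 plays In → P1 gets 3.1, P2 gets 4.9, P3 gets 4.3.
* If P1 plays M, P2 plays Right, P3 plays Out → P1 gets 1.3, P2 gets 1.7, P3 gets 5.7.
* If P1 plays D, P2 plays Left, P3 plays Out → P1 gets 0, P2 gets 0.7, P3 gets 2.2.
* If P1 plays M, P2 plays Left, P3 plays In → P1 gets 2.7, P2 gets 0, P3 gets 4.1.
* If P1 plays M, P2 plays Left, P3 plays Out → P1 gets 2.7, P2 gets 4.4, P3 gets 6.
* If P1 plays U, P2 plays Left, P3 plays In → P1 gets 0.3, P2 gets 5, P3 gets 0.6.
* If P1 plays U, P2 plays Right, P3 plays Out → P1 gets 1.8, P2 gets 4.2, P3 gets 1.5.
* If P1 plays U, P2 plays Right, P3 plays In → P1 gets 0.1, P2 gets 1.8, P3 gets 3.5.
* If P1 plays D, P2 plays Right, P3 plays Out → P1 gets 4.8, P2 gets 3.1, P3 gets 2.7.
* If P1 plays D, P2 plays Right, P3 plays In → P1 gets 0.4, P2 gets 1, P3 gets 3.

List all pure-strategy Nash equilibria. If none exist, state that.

(U, Left, In): P1 can switch to M (0.3 → 2.7). Not NE.
(U, Left, Out): P1 can switch to M (1.7 → 2.7). Not NE.
(U, Right, In): P1 can switch to M (0.1 → 3.1). Not NE.
(U, Right, Out): P1 can switch to D (1.8 → 4.8). Not NE.
(M, Left, In): P2 can switch to Right (0 → 4.9). Not NE.
(M, Left, Out): P1 gets 2.7, best alternative 1.7; P2 gets 4.4, best alternative 1.7; P3 gets 6, best alternative 4.1. No profitable deviation — NE.
(M, Right, In): P3 can switch to Out (4.3 → 5.7). Not NE.
(M, Right, Out): P1 can switch to U (1.3 → 1.8). Not NE.
(D, Left, In): P1 can switch to M (0.9 → 2.7). Not NE.
(D, Left, Out): P1 can switch to U (0 → 1.7). Not NE.
(D, Right, In): P1 can switch to M (0.4 → 3.1). Not NE.
(The remaining 1 profile has a profitable deviation by the same check.)

Pure NE: (M, Left, Out)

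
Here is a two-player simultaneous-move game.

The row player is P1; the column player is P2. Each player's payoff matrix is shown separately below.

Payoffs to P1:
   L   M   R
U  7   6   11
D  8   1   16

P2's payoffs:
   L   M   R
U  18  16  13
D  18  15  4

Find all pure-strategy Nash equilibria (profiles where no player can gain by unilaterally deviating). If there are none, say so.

P1 against L: payoffs 7, 8 → best response D.
P1 against M: payoffs 6, 1 → best response U.
P1 against R: payoffs 11, 16 → best response D.
P2 against U: payoffs 18, 16, 13 → best response L.
P2 against D: payoffs 18, 15, 4 → best response L.
Mutual best responses: (D, L).

Pure NE: (D, L)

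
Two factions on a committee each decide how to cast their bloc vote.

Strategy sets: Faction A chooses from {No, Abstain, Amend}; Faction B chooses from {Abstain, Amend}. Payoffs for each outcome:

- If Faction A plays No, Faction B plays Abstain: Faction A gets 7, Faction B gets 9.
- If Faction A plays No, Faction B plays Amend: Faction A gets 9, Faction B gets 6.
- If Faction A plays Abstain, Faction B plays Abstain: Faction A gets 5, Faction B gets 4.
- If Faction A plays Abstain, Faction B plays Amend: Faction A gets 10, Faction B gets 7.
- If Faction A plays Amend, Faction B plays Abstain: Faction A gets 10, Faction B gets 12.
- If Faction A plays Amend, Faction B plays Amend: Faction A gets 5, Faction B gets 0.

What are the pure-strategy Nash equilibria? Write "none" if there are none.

Pure-strategy Nash equilibria: (Abstain, Amend) and (Amend, Abstain)

For each strategy profile, look for a profitable unilateral deviation.
(No, Abstain): Faction A can switch to Amend (7 → 10). Not NE.
(No, Amend): Faction A can switch to Abstain (9 → 10). Not NE.
(Abstain, Abstain): Faction A can switch to No (5 → 7). Not NE.
(Abstain, Amend): Faction A gets 10, best alternative 9; Faction B gets 7, best alternative 4. No profitable deviation — NE.
(Amend, Abstain): Faction A gets 10, best alternative 7; Faction B gets 12, best alternative 0. No profitable deviation — NE.
(Amend, Amend): Faction A can switch to No (5 → 9). Not NE.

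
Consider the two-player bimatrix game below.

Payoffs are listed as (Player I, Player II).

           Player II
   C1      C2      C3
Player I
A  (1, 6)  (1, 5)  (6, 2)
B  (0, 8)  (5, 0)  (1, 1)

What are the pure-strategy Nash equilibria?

Check each profile: it is a Nash equilibrium iff no player can strictly gain by switching unilaterally.
(A, C1): Player I gets 1, best alternative 0; Player II gets 6, best alternative 5. No profitable deviation — NE.
(A, C2): Player I can switch to B (1 → 5). Not NE.
(A, C3): Player II can switch to C1 (2 → 6). Not NE.
(B, C1): Player I can switch to A (0 → 1). Not NE.
(B, C2): Player II can switch to C1 (0 → 8). Not NE.
(B, C3): Player I can switch to A (1 → 6). Not NE.

Pure NE: (A, C1)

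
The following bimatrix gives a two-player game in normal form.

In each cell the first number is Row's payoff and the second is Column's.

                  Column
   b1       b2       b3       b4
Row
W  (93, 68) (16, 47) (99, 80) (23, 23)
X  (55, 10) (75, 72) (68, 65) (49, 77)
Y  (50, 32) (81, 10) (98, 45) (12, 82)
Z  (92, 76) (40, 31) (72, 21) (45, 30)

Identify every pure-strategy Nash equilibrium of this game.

For each strategy profile, look for a profitable unilateral deviation.
(W, b1): Column can switch to b3 (68 → 80). Not NE.
(W, b2): Row can switch to X (16 → 75). Not NE.
(W, b3): Row gets 99, best alternative 98; Column gets 80, best alternative 68. No profitable deviation — NE.
(W, b4): Row can switch to X (23 → 49). Not NE.
(X, b1): Row can switch to W (55 → 93). Not NE.
(X, b2): Row can switch to Y (75 → 81). Not NE.
(X, b3): Row can switch to W (68 → 99). Not NE.
(X, b4): Row gets 49, best alternative 45; Column gets 77, best alternative 72. No profitable deviation — NE.
(Y, b1): Row can switch to W (50 → 93). Not NE.
(Y, b2): Column can switch to b1 (10 → 32). Not NE.
(Y, b3): Row can switch to W (98 → 99). Not NE.
(Y, b4): Row can switch to W (12 → 23). Not NE.
(Z, b1): Row can switch to W (92 → 93). Not NE.
(Z, b2): Row can switch to X (40 → 75). Not NE.
(The remaining 2 profiles each have a profitable deviation by the same check.)

The pure Nash equilibria are (W, b3) and (X, b4).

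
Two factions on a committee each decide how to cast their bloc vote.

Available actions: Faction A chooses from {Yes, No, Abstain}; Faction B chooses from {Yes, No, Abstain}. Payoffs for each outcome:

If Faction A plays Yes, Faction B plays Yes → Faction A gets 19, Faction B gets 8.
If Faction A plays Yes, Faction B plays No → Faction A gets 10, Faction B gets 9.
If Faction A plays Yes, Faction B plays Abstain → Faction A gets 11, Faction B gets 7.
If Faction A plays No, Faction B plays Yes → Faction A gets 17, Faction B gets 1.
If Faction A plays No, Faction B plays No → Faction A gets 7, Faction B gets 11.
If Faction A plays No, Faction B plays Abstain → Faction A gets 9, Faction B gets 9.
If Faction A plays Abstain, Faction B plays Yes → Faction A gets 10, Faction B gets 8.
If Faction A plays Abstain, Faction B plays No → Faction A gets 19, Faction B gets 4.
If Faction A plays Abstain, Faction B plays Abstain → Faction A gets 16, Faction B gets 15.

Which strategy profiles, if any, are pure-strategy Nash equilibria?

For each player, find the best response to each opponent profile; mutual best responses are the pure NE.
Faction A against Yes: payoffs 19, 17, 10 → best response Yes.
Faction A against No: payoffs 10, 7, 19 → best response Abstain.
Faction A against Abstain: payoffs 11, 9, 16 → best response Abstain.
Faction B against Yes: payoffs 8, 9, 7 → best response No.
Faction B against No: payoffs 1, 11, 9 → best response No.
Faction B against Abstain: payoffs 8, 4, 15 → best response Abstain.
Mutual best responses: (Abstain, Abstain).

(Abstain, Abstain)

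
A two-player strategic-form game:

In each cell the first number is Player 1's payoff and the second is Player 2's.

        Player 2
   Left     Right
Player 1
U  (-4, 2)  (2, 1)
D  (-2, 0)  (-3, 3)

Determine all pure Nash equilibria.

(U, Left): Player 1 can switch to D (-4 → -2). Not NE.
(U, Right): Player 2 can switch to Left (1 → 2). Not NE.
(D, Left): Player 2 can switch to Right (0 → 3). Not NE.
(D, Right): Player 1 can switch to U (-3 → 2). Not NE.

none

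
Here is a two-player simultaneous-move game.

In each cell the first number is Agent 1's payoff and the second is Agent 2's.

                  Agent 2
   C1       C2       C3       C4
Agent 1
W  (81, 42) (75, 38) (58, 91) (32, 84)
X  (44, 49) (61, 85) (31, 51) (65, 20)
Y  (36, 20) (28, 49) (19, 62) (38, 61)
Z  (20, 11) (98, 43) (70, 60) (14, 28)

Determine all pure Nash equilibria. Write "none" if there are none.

The unique pure-strategy Nash equilibrium is (Z, C3).

Agent 1 against C1: payoffs 81, 44, 36, 20 → best response W.
Agent 1 against C2: payoffs 75, 61, 28, 98 → best response Z.
Agent 1 against C3: payoffs 58, 31, 19, 70 → best response Z.
Agent 1 against C4: payoffs 32, 65, 38, 14 → best response X.
Agent 2 against W: payoffs 42, 38, 91, 84 → best response C3.
Agent 2 against X: payoffs 49, 85, 51, 20 → best response C2.
Agent 2 against Y: payoffs 20, 49, 62, 61 → best response C3.
Agent 2 against Z: payoffs 11, 43, 60, 28 → best response C3.
Mutual best responses: (Z, C3).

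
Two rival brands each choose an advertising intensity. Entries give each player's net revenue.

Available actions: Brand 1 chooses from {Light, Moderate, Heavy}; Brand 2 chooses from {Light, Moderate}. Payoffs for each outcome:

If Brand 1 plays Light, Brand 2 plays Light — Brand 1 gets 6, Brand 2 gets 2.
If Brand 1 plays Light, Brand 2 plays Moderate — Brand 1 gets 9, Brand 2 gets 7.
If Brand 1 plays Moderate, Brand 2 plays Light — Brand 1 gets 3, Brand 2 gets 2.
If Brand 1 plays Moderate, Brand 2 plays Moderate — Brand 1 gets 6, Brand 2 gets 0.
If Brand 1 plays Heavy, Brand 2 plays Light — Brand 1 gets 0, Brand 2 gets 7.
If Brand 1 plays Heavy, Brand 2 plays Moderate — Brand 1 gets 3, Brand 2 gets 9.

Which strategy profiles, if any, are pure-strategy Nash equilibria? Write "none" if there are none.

The unique pure-strategy Nash equilibrium is (Light, Moderate).

Mark each player's best response to every combination of opponents' strategies; a profile where every player is best-responding is a pure Nash equilibrium.
Brand 1 against Light: payoffs 6, 3, 0 → best response Light.
Brand 1 against Moderate: payoffs 9, 6, 3 → best response Light.
Brand 2 against Light: payoffs 2, 7 → best response Moderate.
Brand 2 against Moderate: payoffs 2, 0 → best response Light.
Brand 2 against Heavy: payoffs 7, 9 → best response Moderate.
Mutual best responses: (Light, Moderate).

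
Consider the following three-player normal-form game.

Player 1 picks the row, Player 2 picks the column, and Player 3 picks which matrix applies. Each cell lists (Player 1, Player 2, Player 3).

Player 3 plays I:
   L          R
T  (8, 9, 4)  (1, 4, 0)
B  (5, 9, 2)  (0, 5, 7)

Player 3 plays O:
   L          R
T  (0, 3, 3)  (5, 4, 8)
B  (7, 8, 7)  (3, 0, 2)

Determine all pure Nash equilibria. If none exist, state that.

The pure Nash equilibria are (T, L, I), (T, R, O), (B, L, O).

Player 1 against (L, I): payoffs 8, 5 → best response T.
Player 1 against (L, O): payoffs 0, 7 → best response B.
Player 1 against (R, I): payoffs 1, 0 → best response T.
Player 1 against (R, O): payoffs 5, 3 → best response T.
Player 2 against (T, I): payoffs 9, 4 → best response L.
Player 2 against (T, O): payoffs 3, 4 → best response R.
Player 2 against (B, I): payoffs 9, 5 → best response L.
Player 2 against (B, O): payoffs 8, 0 → best response L.
Player 3 against (T, L): payoffs 4, 3 → best response I.
Player 3 against (T, R): payoffs 0, 8 → best response O.
Player 3 against (B, L): payoffs 2, 7 → best response O.
Player 3 against (B, R): payoffs 7, 2 → best response I.
Mutual best responses: (T, L, I); (T, R, O); (B, L, O).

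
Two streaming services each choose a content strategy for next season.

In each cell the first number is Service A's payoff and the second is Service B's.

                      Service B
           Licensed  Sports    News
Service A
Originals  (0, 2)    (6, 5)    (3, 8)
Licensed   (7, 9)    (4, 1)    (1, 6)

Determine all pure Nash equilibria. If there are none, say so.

(Originals, News) and (Licensed, Licensed)

(Originals, Licensed): Service A can switch to Licensed (0 → 7). Not NE.
(Originals, Sports): Service B can switch to News (5 → 8). Not NE.
(Originals, News): Service A gets 3, best alternative 1; Service B gets 8, best alternative 5. No profitable deviation — NE.
(Licensed, Licensed): Service A gets 7, best alternative 0; Service B gets 9, best alternative 6. No profitable deviation — NE.
(Licensed, Sports): Service A can switch to Originals (4 → 6). Not NE.
(Licensed, News): Service A can switch to Originals (1 → 3). Not NE.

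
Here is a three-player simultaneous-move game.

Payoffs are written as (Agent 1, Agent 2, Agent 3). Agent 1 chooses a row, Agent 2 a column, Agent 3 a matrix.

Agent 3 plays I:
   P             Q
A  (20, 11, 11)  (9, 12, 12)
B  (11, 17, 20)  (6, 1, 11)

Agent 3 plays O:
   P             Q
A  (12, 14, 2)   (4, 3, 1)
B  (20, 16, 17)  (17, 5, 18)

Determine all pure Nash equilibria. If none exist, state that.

Mark each player's best response to every combination of opponents' strategies; a profile where every player is best-responding is a pure Nash equilibrium.
Agent 1 against (P, I): payoffs 20, 11 → best response A.
Agent 1 against (P, O): payoffs 12, 20 → best response B.
Agent 1 against (Q, I): payoffs 9, 6 → best response A.
Agent 1 against (Q, O): payoffs 4, 17 → best response B.
Agent 2 against (A, I): payoffs 11, 12 → best response Q.
Agent 2 against (A, O): payoffs 14, 3 → best response P.
Agent 2 against (B, I): payoffs 17, 1 → best response P.
Agent 2 against (B, O): payoffs 16, 5 → best response P.
Agent 3 against (A, P): payoffs 11, 2 → best response I.
Agent 3 against (A, Q): payoffs 12, 1 → best response I.
Agent 3 against (B, P): payoffs 20, 17 → best response I.
Agent 3 against (B, Q): payoffs 11, 18 → best response O.
Mutual best responses: (A, Q, I).

The unique pure-strategy Nash equilibrium is (A, Q, I).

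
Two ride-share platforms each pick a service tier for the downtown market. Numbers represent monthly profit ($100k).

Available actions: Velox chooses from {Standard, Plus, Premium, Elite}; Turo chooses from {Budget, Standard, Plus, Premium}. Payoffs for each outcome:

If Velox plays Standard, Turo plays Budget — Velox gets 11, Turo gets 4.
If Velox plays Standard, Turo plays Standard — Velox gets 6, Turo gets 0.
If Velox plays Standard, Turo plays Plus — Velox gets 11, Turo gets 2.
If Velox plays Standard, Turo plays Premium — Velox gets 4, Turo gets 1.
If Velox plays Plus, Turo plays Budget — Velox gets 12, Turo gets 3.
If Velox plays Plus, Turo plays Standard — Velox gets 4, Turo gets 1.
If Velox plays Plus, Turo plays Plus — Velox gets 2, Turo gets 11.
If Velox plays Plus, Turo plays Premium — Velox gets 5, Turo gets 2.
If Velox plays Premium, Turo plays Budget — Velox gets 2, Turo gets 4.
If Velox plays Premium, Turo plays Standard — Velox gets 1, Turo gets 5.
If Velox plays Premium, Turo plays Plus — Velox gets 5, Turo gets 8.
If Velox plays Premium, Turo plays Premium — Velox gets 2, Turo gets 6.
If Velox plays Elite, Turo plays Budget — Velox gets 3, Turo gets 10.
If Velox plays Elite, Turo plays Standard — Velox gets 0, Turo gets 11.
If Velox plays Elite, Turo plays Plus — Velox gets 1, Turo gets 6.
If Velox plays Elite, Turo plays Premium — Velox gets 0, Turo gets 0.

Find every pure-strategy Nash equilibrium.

Mark each player's best response to every combination of opponents' strategies; a profile where every player is best-responding is a pure Nash equilibrium.
Velox against Budget: payoffs 11, 12, 2, 3 → best response Plus.
Velox against Standard: payoffs 6, 4, 1, 0 → best response Standard.
Velox against Plus: payoffs 11, 2, 5, 1 → best response Standard.
Velox against Premium: payoffs 4, 5, 2, 0 → best response Plus.
Turo against Standard: payoffs 4, 0, 2, 1 → best response Budget.
Turo against Plus: payoffs 3, 1, 11, 2 → best response Plus.
Turo against Premium: payoffs 4, 5, 8, 6 → best response Plus.
Turo against Elite: payoffs 10, 11, 6, 0 → best response Standard.
No profile is a mutual best response for all players.

none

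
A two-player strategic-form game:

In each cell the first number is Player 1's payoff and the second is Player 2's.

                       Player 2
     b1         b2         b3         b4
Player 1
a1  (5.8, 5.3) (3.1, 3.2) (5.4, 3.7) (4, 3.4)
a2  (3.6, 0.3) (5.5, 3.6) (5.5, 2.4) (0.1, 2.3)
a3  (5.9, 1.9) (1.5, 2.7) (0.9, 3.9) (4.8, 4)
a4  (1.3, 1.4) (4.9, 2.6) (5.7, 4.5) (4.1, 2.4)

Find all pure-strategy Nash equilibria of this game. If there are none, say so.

(a1, b1): Player 1 can switch to a3 (5.8 → 5.9). Not NE.
(a1, b2): Player 1 can switch to a2 (3.1 → 5.5). Not NE.
(a1, b3): Player 1 can switch to a2 (5.4 → 5.5). Not NE.
(a1, b4): Player 1 can switch to a3 (4 → 4.8). Not NE.
(a2, b1): Player 1 can switch to a1 (3.6 → 5.8). Not NE.
(a2, b2): Player 1 gets 5.5, best alternative 4.9; Player 2 gets 3.6, best alternative 2.4. No profitable deviation — NE.
(a2, b3): Player 1 can switch to a4 (5.5 → 5.7). Not NE.
(a3, b4): Player 1 gets 4.8, best alternative 4.1; Player 2 gets 4, best alternative 3.9. No profitable deviation — NE.
(a4, b3): Player 1 gets 5.7, best alternative 5.5; Player 2 gets 4.5, best alternative 2.6. No profitable deviation — NE.
(The remaining 7 profiles each have a profitable deviation by the same check.)

(a2, b2); (a3, b4); (a4, b3)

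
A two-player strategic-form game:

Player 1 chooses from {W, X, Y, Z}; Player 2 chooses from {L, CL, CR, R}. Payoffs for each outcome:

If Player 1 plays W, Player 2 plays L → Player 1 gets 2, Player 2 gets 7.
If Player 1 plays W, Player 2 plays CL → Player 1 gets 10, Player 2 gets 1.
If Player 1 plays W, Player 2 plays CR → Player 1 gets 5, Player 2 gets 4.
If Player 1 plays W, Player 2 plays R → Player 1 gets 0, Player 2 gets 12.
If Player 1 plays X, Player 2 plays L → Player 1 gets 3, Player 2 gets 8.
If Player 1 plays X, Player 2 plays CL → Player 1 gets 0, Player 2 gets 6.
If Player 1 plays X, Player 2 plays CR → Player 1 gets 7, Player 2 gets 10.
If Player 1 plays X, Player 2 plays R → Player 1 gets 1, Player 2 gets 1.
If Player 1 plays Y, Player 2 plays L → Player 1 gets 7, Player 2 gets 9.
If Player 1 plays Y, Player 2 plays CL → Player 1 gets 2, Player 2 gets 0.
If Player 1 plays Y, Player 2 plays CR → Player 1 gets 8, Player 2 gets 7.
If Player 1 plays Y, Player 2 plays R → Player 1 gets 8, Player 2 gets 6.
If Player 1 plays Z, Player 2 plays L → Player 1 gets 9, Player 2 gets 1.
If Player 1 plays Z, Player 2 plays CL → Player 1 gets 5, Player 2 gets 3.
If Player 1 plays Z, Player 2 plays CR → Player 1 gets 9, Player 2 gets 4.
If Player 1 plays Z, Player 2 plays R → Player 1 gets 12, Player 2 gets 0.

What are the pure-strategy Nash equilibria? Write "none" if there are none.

Pure NE: (Z, CR)

Check each profile: it is a Nash equilibrium iff no player can strictly gain by switching unilaterally.
(W, L): Player 1 can switch to X (2 → 3). Not NE.
(W, CL): Player 2 can switch to L (1 → 7). Not NE.
(W, CR): Player 1 can switch to X (5 → 7). Not NE.
(W, R): Player 1 can switch to X (0 → 1). Not NE.
(X, L): Player 1 can switch to Y (3 → 7). Not NE.
(X, CL): Player 1 can switch to W (0 → 10). Not NE.
(Z, CR): Player 1 gets 9, best alternative 8; Player 2 gets 4, best alternative 3. No profitable deviation — NE.
(The remaining 9 profiles each have a profitable deviation by the same check.)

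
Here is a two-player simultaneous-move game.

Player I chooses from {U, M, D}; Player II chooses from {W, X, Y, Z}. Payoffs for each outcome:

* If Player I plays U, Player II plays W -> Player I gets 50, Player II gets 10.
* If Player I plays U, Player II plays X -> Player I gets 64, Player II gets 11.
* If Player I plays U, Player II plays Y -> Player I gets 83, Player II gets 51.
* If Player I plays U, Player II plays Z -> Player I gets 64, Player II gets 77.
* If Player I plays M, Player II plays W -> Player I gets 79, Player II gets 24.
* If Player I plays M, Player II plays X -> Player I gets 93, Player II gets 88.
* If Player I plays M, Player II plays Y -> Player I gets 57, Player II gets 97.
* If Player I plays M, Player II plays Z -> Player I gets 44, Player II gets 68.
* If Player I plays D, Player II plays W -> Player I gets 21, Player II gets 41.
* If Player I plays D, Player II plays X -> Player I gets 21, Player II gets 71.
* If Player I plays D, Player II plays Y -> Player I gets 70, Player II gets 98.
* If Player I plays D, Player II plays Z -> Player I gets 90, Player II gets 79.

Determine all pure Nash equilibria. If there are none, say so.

No pure-strategy Nash equilibrium.

(U, W): Player I can switch to M (50 → 79). Not NE.
(U, X): Player I can switch to M (64 → 93). Not NE.
(U, Y): Player II can switch to Z (51 → 77). Not NE.
(U, Z): Player I can switch to D (64 → 90). Not NE.
(M, W): Player II can switch to X (24 → 88). Not NE.
(M, X): Player II can switch to Y (88 → 97). Not NE.
(M, Y): Player I can switch to U (57 → 83). Not NE.
(M, Z): Player I can switch to U (44 → 64). Not NE.
(D, W): Player I can switch to U (21 → 50). Not NE.
(D, X): Player I can switch to U (21 → 64). Not NE.
(D, Y): Player I can switch to U (70 → 83). Not NE.
(D, Z): Player II can switch to Y (79 → 98). Not NE.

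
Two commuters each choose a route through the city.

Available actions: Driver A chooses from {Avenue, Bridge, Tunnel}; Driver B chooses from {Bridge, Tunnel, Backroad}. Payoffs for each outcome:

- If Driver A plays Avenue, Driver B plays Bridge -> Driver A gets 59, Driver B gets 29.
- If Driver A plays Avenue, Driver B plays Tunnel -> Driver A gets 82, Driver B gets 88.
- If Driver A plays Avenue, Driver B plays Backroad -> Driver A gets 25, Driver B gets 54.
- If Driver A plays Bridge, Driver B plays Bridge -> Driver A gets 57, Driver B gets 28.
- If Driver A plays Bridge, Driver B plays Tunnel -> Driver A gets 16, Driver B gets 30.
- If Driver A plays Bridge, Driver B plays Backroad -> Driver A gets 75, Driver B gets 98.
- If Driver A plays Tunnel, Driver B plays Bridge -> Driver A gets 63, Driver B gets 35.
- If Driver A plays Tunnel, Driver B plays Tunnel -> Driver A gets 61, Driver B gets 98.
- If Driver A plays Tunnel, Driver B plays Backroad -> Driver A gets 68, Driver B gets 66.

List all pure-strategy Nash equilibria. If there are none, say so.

(Avenue, Tunnel), (Bridge, Backroad)

Check each profile: it is a Nash equilibrium iff no player can strictly gain by switching unilaterally.
(Avenue, Bridge): Driver A can switch to Tunnel (59 → 63). Not NE.
(Avenue, Tunnel): Driver A gets 82, best alternative 61; Driver B gets 88, best alternative 54. No profitable deviation — NE.
(Avenue, Backroad): Driver A can switch to Bridge (25 → 75). Not NE.
(Bridge, Bridge): Driver A can switch to Avenue (57 → 59). Not NE.
(Bridge, Tunnel): Driver A can switch to Avenue (16 → 82). Not NE.
(Bridge, Backroad): Driver A gets 75, best alternative 68; Driver B gets 98, best alternative 30. No profitable deviation — NE.
(Tunnel, Bridge): Driver B can switch to Tunnel (35 → 98). Not NE.
(Tunnel, Tunnel): Driver A can switch to Avenue (61 → 82). Not NE.
(Tunnel, Backroad): Driver A can switch to Bridge (68 → 75). Not NE.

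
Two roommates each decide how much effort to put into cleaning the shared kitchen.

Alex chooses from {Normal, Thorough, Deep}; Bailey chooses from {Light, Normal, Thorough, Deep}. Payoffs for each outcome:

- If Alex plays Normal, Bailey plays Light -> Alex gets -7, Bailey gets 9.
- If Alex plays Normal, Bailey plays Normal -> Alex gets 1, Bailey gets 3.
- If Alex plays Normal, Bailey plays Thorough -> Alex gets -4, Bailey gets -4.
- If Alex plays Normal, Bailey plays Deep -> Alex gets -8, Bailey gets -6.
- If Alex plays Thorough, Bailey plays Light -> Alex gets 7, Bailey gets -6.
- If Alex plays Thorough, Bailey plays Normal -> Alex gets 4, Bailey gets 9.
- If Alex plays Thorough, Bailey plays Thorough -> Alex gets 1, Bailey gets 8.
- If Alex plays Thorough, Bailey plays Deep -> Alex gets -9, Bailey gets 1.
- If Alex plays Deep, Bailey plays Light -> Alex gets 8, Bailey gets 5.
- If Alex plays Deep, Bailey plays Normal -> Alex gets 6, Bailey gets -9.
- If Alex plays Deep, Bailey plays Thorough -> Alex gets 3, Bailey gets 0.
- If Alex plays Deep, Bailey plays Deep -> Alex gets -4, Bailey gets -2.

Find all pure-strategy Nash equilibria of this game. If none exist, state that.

(Deep, Light)

Alex against Light: payoffs -7, 7, 8 → best response Deep.
Alex against Normal: payoffs 1, 4, 6 → best response Deep.
Alex against Thorough: payoffs -4, 1, 3 → best response Deep.
Alex against Deep: payoffs -8, -9, -4 → best response Deep.
Bailey against Normal: payoffs 9, 3, -4, -6 → best response Light.
Bailey against Thorough: payoffs -6, 9, 8, 1 → best response Normal.
Bailey against Deep: payoffs 5, -9, 0, -2 → best response Light.
Mutual best responses: (Deep, Light).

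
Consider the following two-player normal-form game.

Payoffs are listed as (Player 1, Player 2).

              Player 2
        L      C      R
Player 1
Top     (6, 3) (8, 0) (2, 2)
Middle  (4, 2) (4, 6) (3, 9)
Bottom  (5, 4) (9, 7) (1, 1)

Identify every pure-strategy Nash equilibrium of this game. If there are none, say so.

(Top, L): Player 1 gets 6, best alternative 5; Player 2 gets 3, best alternative 2. No profitable deviation — NE.
(Top, C): Player 1 can switch to Bottom (8 → 9). Not NE.
(Top, R): Player 1 can switch to Middle (2 → 3). Not NE.
(Middle, L): Player 1 can switch to Top (4 → 6). Not NE.
(Middle, C): Player 1 can switch to Top (4 → 8). Not NE.
(Middle, R): Player 1 gets 3, best alternative 2; Player 2 gets 9, best alternative 6. No profitable deviation — NE.
(Bottom, L): Player 1 can switch to Top (5 → 6). Not NE.
(Bottom, C): Player 1 gets 9, best alternative 8; Player 2 gets 7, best alternative 4. No profitable deviation — NE.
(Bottom, R): Player 1 can switch to Top (1 → 2). Not NE.

(Top, L) and (Middle, R) and (Bottom, C)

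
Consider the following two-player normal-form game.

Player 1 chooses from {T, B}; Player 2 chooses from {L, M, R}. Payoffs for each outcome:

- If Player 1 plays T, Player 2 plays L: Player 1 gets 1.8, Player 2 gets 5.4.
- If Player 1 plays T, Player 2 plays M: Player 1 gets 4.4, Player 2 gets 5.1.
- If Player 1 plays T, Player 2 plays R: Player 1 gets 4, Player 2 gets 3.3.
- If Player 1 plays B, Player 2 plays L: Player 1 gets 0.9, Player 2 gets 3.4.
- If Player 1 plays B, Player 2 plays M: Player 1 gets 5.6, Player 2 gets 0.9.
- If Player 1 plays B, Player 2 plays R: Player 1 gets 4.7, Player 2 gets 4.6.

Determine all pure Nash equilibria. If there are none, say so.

Pure-strategy Nash equilibria: (T, L) and (B, R)

(T, L): Player 1 gets 1.8, best alternative 0.9; Player 2 gets 5.4, best alternative 5.1. No profitable deviation — NE.
(T, M): Player 1 can switch to B (4.4 → 5.6). Not NE.
(T, R): Player 1 can switch to B (4 → 4.7). Not NE.
(B, L): Player 1 can switch to T (0.9 → 1.8). Not NE.
(B, M): Player 2 can switch to L (0.9 → 3.4). Not NE.
(B, R): Player 1 gets 4.7, best alternative 4; Player 2 gets 4.6, best alternative 3.4. No profitable deviation — NE.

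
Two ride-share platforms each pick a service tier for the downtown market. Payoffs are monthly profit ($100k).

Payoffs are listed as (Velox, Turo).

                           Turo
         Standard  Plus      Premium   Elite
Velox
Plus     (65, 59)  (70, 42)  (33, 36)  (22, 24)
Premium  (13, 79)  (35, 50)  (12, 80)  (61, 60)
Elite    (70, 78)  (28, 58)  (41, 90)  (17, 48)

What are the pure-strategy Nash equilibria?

The unique pure-strategy Nash equilibrium is (Elite, Premium).

(Plus, Standard): Velox can switch to Elite (65 → 70). Not NE.
(Plus, Plus): Turo can switch to Standard (42 → 59). Not NE.
(Plus, Premium): Velox can switch to Elite (33 → 41). Not NE.
(Plus, Elite): Velox can switch to Premium (22 → 61). Not NE.
(Premium, Standard): Velox can switch to Plus (13 → 65). Not NE.
(Premium, Plus): Velox can switch to Plus (35 → 70). Not NE.
(Premium, Premium): Velox can switch to Plus (12 → 33). Not NE.
(Premium, Elite): Turo can switch to Standard (60 → 79). Not NE.
(Elite, Standard): Turo can switch to Premium (78 → 90). Not NE.
(Elite, Plus): Velox can switch to Plus (28 → 70). Not NE.
(Elite, Premium): Velox gets 41, best alternative 33; Turo gets 90, best alternative 78. No profitable deviation — NE.
(Elite, Elite): Velox can switch to Plus (17 → 22). Not NE.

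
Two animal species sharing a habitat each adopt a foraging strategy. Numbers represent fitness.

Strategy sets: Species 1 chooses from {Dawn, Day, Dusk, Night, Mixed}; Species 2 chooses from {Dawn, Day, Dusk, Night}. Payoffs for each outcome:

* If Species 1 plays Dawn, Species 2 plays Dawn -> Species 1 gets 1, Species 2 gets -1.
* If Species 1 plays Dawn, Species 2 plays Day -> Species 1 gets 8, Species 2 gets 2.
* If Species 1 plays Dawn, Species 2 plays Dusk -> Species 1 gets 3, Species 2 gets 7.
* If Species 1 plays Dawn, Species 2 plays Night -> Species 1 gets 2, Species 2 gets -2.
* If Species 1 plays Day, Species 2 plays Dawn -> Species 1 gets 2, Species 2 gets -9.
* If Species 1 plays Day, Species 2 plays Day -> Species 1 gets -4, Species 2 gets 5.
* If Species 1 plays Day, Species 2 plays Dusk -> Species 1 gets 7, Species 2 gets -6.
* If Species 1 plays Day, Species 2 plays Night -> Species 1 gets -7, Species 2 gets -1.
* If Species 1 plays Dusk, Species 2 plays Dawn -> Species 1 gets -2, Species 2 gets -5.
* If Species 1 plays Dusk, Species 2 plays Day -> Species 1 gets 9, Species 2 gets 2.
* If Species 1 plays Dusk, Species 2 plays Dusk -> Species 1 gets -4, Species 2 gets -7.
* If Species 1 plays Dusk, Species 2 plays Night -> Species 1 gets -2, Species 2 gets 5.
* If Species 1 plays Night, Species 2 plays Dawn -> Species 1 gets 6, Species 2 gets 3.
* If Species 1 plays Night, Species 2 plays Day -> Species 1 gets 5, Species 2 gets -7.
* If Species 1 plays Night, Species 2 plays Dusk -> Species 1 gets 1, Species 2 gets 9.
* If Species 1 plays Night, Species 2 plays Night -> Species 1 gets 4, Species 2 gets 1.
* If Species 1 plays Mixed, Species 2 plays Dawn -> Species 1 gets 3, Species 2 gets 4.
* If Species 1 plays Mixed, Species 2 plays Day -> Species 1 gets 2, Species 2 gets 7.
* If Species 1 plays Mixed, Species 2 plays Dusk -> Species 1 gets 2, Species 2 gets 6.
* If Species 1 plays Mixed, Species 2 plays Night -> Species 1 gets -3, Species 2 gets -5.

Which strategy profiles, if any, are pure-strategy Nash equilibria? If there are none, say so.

Check each profile: it is a Nash equilibrium iff no player can strictly gain by switching unilaterally.
(Dawn, Dawn): Species 1 can switch to Day (1 → 2). Not NE.
(Dawn, Day): Species 1 can switch to Dusk (8 → 9). Not NE.
(Dawn, Dusk): Species 1 can switch to Day (3 → 7). Not NE.
(Dawn, Night): Species 1 can switch to Night (2 → 4). Not NE.
(Day, Dawn): Species 1 can switch to Night (2 → 6). Not NE.
(Day, Day): Species 1 can switch to Dawn (-4 → 8). Not NE.
(Day, Dusk): Species 2 can switch to Day (-6 → 5). Not NE.
(Day, Night): Species 1 can switch to Dawn (-7 → 2). Not NE.
(Dusk, Dawn): Species 1 can switch to Dawn (-2 → 1). Not NE.
(Dusk, Day): Species 2 can switch to Night (2 → 5). Not NE.
(The remaining 10 profiles each have a profitable deviation by the same check.)

No pure-strategy Nash equilibrium.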